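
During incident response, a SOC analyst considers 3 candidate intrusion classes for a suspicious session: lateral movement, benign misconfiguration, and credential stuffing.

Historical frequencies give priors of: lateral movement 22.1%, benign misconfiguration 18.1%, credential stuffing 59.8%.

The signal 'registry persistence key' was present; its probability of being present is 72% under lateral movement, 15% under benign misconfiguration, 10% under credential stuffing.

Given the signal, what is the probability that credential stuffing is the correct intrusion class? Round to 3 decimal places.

By Bayes' rule, the unnormalized weight for each hypothesis is prior × likelihood:
  lateral movement: 0.221 × 0.72 = 0.15912
  benign misconfiguration: 0.181 × 0.15 = 0.02715
  credential stuffing: 0.598 × 0.10 = 0.0598
Normalizing constant Z = 0.15912 + 0.02715 + 0.0598 = 0.24607.
P(credential stuffing | evidence) = 0.0598 / 0.24607 ≈ 0.243.

0.243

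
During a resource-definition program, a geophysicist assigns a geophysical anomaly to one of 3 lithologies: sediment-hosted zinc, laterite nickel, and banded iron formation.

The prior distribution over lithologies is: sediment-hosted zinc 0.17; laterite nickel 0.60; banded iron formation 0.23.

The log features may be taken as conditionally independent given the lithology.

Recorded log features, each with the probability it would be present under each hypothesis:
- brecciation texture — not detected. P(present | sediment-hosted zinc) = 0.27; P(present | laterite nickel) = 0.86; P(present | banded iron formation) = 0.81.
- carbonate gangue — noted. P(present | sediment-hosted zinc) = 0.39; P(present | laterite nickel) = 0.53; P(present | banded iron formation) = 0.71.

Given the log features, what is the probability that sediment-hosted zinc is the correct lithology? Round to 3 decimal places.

0.390

By Bayes' rule with conditional independence, the unnormalized weight for each hypothesis is prior × ∏ likelihoods (using 1 − P(present | H) for each absent log feature):
  sediment-hosted zinc: 0.17 × (1 − 0.27) × 0.39 = 0.048399
  laterite nickel: 0.60 × (1 − 0.86) × 0.53 = 0.04452
  banded iron formation: 0.23 × (1 − 0.81) × 0.71 = 0.031027
Normalizing constant Z = 0.048399 + 0.04452 + 0.031027 = 0.12395.
P(sediment-hosted zinc | evidence) = 0.048399 / 0.12395 ≈ 0.390.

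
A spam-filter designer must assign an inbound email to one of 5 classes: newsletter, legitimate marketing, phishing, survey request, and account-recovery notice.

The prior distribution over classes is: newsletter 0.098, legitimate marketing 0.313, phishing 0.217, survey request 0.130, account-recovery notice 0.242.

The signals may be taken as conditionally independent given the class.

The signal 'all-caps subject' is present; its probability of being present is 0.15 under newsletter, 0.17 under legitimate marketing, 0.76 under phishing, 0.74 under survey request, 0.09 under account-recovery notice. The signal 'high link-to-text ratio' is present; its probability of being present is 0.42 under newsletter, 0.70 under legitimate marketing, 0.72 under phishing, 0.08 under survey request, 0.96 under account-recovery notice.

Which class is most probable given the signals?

phishing

For each hypothesis, the unnormalized posterior weight is prior × product of the signal likelihoods:
  newsletter: 0.098 × 0.15 × 0.42 = 0.006174
  legitimate marketing: 0.313 × 0.17 × 0.70 = 0.037247
  phishing: 0.217 × 0.76 × 0.72 = 0.11874
  survey request: 0.130 × 0.74 × 0.08 = 0.007696
  account-recovery notice: 0.242 × 0.09 × 0.96 = 0.020909
Marginal likelihood of the evidence = 0.19077.
P(newsletter | evidence) ≈ 0.006174 / 0.19077 ≈ 0.032
P(legitimate marketing | evidence) ≈ 0.037247 / 0.19077 ≈ 0.195
P(phishing | evidence) ≈ 0.11874 / 0.19077 ≈ 0.622
P(survey request | evidence) ≈ 0.007696 / 0.19077 ≈ 0.040
P(account-recovery notice | evidence) ≈ 0.020909 / 0.19077 ≈ 0.110
The largest is 0.622, so phishing is most probable.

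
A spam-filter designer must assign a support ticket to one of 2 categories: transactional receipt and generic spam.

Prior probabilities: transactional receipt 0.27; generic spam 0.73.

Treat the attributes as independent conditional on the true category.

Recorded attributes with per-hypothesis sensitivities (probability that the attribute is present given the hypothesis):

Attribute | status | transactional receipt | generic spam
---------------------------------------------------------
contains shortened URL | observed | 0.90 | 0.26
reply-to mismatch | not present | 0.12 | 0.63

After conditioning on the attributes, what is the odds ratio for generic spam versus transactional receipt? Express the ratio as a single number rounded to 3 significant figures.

The normalizing constant cancels in an odds ratio, so compute prior × likelihood for the two hypotheses only (using 1 − P(present | H) for each absent attribute):
  generic spam: 0.73 × 0.26 × (1 − 0.63) = 0.070226
  transactional receipt: 0.27 × 0.90 × (1 − 0.12) = 0.21384
Odds(generic spam : transactional receipt) = 0.070226 / 0.21384 ≈ 0.328.

0.328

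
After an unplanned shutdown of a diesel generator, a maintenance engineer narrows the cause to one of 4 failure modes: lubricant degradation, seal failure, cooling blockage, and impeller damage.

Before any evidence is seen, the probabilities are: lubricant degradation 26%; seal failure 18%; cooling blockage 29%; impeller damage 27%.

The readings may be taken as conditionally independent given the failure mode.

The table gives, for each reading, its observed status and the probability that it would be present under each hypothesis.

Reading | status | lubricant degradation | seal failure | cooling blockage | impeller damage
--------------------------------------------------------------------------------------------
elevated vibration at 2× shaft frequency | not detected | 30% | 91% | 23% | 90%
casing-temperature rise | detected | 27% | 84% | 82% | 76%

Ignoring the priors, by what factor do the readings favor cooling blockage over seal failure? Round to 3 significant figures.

8.35

Joint likelihood of the reading pattern under each hypothesis (using 1 − P(present | H) for each absent reading):
  cooling blockage: (1 − 0.23) × 0.82 = 0.6314
  seal failure: (1 − 0.91) × 0.84 = 0.0756
Bayes factor = 0.6314 / 0.0756 ≈ 8.35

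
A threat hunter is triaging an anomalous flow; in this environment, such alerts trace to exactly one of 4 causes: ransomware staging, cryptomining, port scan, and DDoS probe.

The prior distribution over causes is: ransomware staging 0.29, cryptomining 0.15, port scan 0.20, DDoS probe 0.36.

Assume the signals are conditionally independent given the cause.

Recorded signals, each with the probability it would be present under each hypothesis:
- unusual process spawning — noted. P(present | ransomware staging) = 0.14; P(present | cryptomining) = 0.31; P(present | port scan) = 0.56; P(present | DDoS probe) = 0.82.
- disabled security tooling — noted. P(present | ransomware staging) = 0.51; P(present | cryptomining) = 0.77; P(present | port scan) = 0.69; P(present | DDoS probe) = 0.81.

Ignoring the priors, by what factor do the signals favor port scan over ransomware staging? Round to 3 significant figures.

5.41

Take the product of per-signal likelihoods under each hypothesis, then divide.
  port scan: 0.56 × 0.69 = 0.3864
  ransomware staging: 0.14 × 0.51 = 0.0714
Bayes factor = 0.3864 / 0.0714 ≈ 5.41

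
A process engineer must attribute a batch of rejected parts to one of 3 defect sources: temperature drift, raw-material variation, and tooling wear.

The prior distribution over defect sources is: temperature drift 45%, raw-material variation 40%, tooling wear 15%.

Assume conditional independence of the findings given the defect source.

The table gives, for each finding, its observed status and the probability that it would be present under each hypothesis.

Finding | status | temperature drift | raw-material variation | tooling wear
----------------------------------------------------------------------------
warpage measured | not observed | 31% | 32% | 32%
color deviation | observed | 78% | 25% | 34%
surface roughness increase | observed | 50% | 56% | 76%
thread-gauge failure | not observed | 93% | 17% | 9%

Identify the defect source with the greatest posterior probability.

raw-material variation

By Bayes' rule with conditional independence, the unnormalized weight for each hypothesis is prior × ∏ likelihoods (using 1 − P(present | H) for each absent finding):
  temperature drift: 0.45 × (1 − 0.31) × 0.78 × 0.50 × (1 − 0.93) = 0.0084766
  raw-material variation: 0.40 × (1 − 0.32) × 0.25 × 0.56 × (1 − 0.17) = 0.031606
  tooling wear: 0.15 × (1 − 0.32) × 0.34 × 0.76 × (1 − 0.09) = 0.023985
The unnormalized weights sum to 0.064068.
P(temperature drift | evidence) ≈ 0.0084766 / 0.064068 ≈ 0.132
P(raw-material variation | evidence) ≈ 0.031606 / 0.064068 ≈ 0.493
P(tooling wear | evidence) ≈ 0.023985 / 0.064068 ≈ 0.374
The largest is 0.493, so raw-material variation is most probable.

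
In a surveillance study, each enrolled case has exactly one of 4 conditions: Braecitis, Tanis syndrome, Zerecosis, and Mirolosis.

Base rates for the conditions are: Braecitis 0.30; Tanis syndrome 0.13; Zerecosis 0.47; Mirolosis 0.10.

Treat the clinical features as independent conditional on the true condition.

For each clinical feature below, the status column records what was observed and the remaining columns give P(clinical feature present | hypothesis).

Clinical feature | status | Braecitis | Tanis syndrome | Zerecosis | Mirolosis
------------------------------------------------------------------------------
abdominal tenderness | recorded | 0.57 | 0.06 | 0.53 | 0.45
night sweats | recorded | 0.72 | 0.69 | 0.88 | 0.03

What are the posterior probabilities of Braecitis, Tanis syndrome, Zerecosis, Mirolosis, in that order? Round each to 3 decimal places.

Multiply each prior by the joint likelihood of the clinical feature pattern:
  Braecitis: 0.30 × 0.57 × 0.72 = 0.12312
  Tanis syndrome: 0.13 × 0.06 × 0.69 = 0.005382
  Zerecosis: 0.47 × 0.53 × 0.88 = 0.21921
  Mirolosis: 0.10 × 0.45 × 0.03 = 0.00135
Normalizing constant Z = 0.12312 + 0.005382 + 0.21921 + 0.00135 = 0.34906.
P(Braecitis | evidence) = 0.12312 / 0.34906 ≈ 0.353
P(Tanis syndrome | evidence) = 0.005382 / 0.34906 ≈ 0.015
P(Zerecosis | evidence) = 0.21921 / 0.34906 ≈ 0.628
P(Mirolosis | evidence) = 0.00135 / 0.34906 ≈ 0.004

0.353, 0.015, 0.628, 0.004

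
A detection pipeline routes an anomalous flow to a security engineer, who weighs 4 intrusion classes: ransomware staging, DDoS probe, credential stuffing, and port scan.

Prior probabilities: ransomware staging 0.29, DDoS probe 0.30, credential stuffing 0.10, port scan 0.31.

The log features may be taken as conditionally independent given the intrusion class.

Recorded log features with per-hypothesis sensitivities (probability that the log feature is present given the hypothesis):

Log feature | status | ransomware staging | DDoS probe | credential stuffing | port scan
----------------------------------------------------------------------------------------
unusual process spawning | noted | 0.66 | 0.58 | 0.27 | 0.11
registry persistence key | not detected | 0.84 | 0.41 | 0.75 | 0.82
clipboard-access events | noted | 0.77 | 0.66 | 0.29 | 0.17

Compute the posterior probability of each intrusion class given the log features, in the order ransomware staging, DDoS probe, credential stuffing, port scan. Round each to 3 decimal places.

By Bayes' rule with conditional independence, the unnormalized weight for each hypothesis is prior × ∏ likelihoods (using 1 − P(present | H) for each absent log feature):
  ransomware staging: 0.29 × 0.66 × (1 − 0.84) × 0.77 = 0.02358
  DDoS probe: 0.30 × 0.58 × (1 − 0.41) × 0.66 = 0.067756
  credential stuffing: 0.10 × 0.27 × (1 − 0.75) × 0.29 = 0.0019575
  port scan: 0.31 × 0.11 × (1 − 0.82) × 0.17 = 0.0010435
The unnormalized weights sum to 0.094337.
P(ransomware staging | evidence) = 0.02358 / 0.094337 ≈ 0.250
P(DDoS probe | evidence) = 0.067756 / 0.094337 ≈ 0.718
P(credential stuffing | evidence) = 0.0019575 / 0.094337 ≈ 0.021
P(port scan | evidence) = 0.0010435 / 0.094337 ≈ 0.011

0.250, 0.718, 0.021, 0.011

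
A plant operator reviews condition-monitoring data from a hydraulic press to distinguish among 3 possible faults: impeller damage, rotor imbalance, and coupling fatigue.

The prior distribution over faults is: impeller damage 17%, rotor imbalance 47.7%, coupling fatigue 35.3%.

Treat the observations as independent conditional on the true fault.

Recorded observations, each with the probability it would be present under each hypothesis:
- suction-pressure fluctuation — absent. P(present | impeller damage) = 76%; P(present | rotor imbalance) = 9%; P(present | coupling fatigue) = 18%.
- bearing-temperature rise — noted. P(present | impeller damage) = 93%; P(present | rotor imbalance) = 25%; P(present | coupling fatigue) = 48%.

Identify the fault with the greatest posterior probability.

For each hypothesis, the unnormalized posterior weight is prior × product of the observation likelihoods (using 1 − P(present | H) for each absent observation):
  impeller damage: 0.170 × (1 − 0.76) × 0.93 = 0.037944
  rotor imbalance: 0.477 × (1 − 0.09) × 0.25 = 0.10852
  coupling fatigue: 0.353 × (1 − 0.18) × 0.48 = 0.13894
Marginal likelihood of the evidence = 0.2854.
P(impeller damage | evidence) ≈ 0.037944 / 0.2854 ≈ 0.133
P(rotor imbalance | evidence) ≈ 0.10852 / 0.2854 ≈ 0.380
P(coupling fatigue | evidence) ≈ 0.13894 / 0.2854 ≈ 0.487
The largest is 0.487, so coupling fatigue is most probable.

coupling fatigue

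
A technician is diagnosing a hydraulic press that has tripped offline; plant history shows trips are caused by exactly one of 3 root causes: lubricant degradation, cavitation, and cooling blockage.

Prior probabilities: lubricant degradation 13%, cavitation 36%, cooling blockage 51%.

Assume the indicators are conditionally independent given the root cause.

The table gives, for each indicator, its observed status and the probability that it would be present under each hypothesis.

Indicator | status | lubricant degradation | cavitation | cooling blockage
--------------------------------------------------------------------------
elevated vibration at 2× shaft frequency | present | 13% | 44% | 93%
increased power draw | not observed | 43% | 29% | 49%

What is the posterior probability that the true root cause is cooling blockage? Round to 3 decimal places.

0.665

For each hypothesis, the unnormalized posterior weight is prior × product of the indicator likelihoods (using 1 − P(present | H) for each absent indicator):
  lubricant degradation: 0.13 × 0.13 × (1 − 0.43) = 0.009633
  cavitation: 0.36 × 0.44 × (1 − 0.29) = 0.11246
  cooling blockage: 0.51 × 0.93 × (1 − 0.49) = 0.24189
Normalizing constant Z = 0.009633 + 0.11246 + 0.24189 = 0.36399.
P(cooling blockage | evidence) = 0.24189 / 0.36399 ≈ 0.665.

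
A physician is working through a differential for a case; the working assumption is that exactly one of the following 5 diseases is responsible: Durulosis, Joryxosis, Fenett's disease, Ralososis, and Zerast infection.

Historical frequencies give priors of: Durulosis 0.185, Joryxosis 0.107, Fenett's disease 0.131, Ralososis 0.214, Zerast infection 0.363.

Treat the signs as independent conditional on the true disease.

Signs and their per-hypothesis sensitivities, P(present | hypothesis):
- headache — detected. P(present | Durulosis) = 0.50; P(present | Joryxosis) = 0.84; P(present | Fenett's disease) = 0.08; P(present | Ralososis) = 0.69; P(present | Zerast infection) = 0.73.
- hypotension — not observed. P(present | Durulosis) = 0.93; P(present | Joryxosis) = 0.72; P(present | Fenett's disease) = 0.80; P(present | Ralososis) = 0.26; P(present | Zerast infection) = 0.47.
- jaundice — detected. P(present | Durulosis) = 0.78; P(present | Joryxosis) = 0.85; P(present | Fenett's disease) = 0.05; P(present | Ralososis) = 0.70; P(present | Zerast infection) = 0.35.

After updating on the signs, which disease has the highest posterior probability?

Ralososis

Multiply each prior by the joint likelihood of the sign pattern (using 1 − P(present | H) for each absent sign):
  Durulosis: 0.185 × 0.50 × (1 − 0.93) × 0.78 = 0.0050505
  Joryxosis: 0.107 × 0.84 × (1 − 0.72) × 0.85 = 0.021391
  Fenett's disease: 0.131 × 0.08 × (1 − 0.80) × 0.05 = 0.0001048
  Ralososis: 0.214 × 0.69 × (1 − 0.26) × 0.70 = 0.076488
  Zerast infection: 0.363 × 0.73 × (1 − 0.47) × 0.35 = 0.049156
Normalizing constant Z = 0.0050505 + 0.021391 + 0.0001048 + 0.076488 + 0.049156 = 0.15219.
P(Durulosis | evidence) ≈ 0.0050505 / 0.15219 ≈ 0.033
P(Joryxosis | evidence) ≈ 0.021391 / 0.15219 ≈ 0.141
P(Fenett's disease | evidence) ≈ 0.0001048 / 0.15219 ≈ 0.001
P(Ralososis | evidence) ≈ 0.076488 / 0.15219 ≈ 0.503
P(Zerast infection | evidence) ≈ 0.049156 / 0.15219 ≈ 0.323
The largest is 0.503, so Ralososis is most probable.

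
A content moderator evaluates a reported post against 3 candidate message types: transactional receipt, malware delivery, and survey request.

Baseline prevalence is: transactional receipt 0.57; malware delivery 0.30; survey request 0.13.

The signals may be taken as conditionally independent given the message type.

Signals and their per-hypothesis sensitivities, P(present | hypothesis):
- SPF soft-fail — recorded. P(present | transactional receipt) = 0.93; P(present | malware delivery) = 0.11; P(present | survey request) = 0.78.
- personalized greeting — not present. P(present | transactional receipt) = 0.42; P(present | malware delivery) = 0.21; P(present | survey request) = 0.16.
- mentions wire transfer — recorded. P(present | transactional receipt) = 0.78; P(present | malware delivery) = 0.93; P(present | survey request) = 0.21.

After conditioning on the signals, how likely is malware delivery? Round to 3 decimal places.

By Bayes' rule with conditional independence, the unnormalized weight for each hypothesis is prior × ∏ likelihoods (using 1 − P(present | H) for each absent signal):
  transactional receipt: 0.57 × 0.93 × (1 − 0.42) × 0.78 = 0.23982
  malware delivery: 0.30 × 0.11 × (1 − 0.21) × 0.93 = 0.024245
  survey request: 0.13 × 0.78 × (1 − 0.16) × 0.21 = 0.017887
The unnormalized weights sum to 0.28195.
P(malware delivery | evidence) = 0.024245 / 0.28195 ≈ 0.086.

0.086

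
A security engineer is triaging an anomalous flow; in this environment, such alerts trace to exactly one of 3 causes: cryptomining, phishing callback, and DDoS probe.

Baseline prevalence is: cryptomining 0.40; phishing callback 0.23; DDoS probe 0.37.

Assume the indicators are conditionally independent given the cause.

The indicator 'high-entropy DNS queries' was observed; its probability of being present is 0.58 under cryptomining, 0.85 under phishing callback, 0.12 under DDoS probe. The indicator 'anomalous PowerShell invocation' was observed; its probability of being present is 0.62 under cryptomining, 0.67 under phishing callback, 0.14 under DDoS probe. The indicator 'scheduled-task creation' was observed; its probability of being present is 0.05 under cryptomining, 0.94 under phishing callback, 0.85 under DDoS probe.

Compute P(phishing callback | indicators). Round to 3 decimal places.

0.908

For each hypothesis, the unnormalized posterior weight is prior × product of the indicator likelihoods:
  cryptomining: 0.40 × 0.58 × 0.62 × 0.05 = 0.007192
  phishing callback: 0.23 × 0.85 × 0.67 × 0.94 = 0.12313
  DDoS probe: 0.37 × 0.12 × 0.14 × 0.85 = 0.0052836
Marginal likelihood of the evidence = 0.1356.
P(phishing callback | evidence) = 0.12313 / 0.1356 ≈ 0.908.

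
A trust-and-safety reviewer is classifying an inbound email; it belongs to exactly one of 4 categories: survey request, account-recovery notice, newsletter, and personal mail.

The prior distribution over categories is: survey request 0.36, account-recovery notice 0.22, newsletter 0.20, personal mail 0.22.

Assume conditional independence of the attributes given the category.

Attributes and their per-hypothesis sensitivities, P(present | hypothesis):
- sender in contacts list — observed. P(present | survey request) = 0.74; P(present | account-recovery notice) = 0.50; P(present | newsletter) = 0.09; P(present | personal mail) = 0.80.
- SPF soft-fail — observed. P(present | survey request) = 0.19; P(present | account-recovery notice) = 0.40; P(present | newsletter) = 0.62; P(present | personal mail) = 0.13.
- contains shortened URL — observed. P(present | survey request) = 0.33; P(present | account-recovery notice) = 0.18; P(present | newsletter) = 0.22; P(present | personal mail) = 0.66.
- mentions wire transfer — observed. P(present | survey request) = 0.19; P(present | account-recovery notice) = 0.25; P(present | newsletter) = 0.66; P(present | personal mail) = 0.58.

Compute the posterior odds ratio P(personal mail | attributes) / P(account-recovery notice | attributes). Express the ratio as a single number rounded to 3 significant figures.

Posterior odds equal prior odds times the likelihood ratio; only the two competing hypotheses matter.
  personal mail: 0.22 × 0.80 × 0.13 × 0.66 × 0.58 = 0.0087585
  account-recovery notice: 0.22 × 0.50 × 0.40 × 0.18 × 0.25 = 0.00198
Odds(personal mail : account-recovery notice) = 0.0087585 / 0.00198 ≈ 4.42.

4.42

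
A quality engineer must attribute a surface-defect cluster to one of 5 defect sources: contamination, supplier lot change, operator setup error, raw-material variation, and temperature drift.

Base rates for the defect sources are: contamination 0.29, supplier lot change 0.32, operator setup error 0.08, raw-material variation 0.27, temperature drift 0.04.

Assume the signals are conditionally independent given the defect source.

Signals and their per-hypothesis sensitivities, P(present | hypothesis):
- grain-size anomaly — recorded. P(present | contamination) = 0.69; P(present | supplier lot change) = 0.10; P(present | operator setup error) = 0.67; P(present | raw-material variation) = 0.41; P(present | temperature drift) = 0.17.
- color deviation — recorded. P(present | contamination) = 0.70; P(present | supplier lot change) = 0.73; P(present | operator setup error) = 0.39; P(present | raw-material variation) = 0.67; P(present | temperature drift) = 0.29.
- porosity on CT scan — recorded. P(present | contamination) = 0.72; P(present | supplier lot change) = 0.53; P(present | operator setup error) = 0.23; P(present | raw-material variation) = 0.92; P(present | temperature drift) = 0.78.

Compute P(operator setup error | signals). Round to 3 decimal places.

0.026

By Bayes' rule with conditional independence, the unnormalized weight for each hypothesis is prior × ∏ likelihoods:
  contamination: 0.29 × 0.69 × 0.70 × 0.72 = 0.10085
  supplier lot change: 0.32 × 0.10 × 0.73 × 0.53 = 0.012381
  operator setup error: 0.08 × 0.67 × 0.39 × 0.23 = 0.0048079
  raw-material variation: 0.27 × 0.41 × 0.67 × 0.92 = 0.068235
  temperature drift: 0.04 × 0.17 × 0.29 × 0.78 = 0.0015382
Normalizing constant Z = 0.10085 + 0.012381 + 0.0048079 + 0.068235 + 0.0015382 = 0.18781.
P(operator setup error | evidence) = 0.0048079 / 0.18781 ≈ 0.026.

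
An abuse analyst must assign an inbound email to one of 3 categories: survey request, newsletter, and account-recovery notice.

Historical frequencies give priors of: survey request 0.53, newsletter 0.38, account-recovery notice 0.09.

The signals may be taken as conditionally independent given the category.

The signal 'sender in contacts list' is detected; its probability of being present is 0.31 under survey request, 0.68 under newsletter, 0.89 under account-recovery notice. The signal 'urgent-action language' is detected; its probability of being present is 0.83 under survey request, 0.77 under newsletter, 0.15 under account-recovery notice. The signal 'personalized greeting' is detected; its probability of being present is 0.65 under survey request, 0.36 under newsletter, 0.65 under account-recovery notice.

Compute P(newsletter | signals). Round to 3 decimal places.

0.426

Multiply each prior by the joint likelihood of the signal pattern:
  survey request: 0.53 × 0.31 × 0.83 × 0.65 = 0.08864
  newsletter: 0.38 × 0.68 × 0.77 × 0.36 = 0.071628
  account-recovery notice: 0.09 × 0.89 × 0.15 × 0.65 = 0.0078097
The unnormalized weights sum to 0.16808.
P(newsletter | evidence) = 0.071628 / 0.16808 ≈ 0.426.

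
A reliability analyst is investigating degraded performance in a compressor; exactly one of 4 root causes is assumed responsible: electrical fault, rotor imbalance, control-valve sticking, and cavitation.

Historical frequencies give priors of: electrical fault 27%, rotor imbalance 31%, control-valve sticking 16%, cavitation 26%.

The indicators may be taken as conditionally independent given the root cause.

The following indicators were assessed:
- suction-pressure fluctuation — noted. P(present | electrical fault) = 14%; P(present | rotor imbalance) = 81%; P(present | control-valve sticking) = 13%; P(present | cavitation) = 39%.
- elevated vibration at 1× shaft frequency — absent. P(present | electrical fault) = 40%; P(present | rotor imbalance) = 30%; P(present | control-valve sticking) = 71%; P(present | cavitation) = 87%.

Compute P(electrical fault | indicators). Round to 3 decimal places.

0.104

For each hypothesis, the unnormalized posterior weight is prior × product of the indicator likelihoods (using 1 − P(present | H) for each absent indicator):
  electrical fault: 0.27 × 0.14 × (1 − 0.40) = 0.02268
  rotor imbalance: 0.31 × 0.81 × (1 − 0.30) = 0.17577
  control-valve sticking: 0.16 × 0.13 × (1 − 0.71) = 0.006032
  cavitation: 0.26 × 0.39 × (1 − 0.87) = 0.013182
Marginal likelihood of the evidence = 0.21766.
P(electrical fault | evidence) = 0.02268 / 0.21766 ≈ 0.104.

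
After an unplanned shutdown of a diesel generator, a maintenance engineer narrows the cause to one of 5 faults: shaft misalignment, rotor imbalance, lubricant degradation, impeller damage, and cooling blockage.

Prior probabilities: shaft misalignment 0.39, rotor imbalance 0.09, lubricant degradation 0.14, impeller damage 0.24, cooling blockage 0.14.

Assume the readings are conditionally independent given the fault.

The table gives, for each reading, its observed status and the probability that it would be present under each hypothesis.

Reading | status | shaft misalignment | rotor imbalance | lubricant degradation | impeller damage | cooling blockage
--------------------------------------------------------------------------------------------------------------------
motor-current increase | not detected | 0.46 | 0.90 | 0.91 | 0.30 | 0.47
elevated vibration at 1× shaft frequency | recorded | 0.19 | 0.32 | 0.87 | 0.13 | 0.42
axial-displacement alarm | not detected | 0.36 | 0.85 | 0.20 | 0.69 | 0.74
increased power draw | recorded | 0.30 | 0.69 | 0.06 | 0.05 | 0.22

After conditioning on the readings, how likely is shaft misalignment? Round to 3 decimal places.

0.723

For each hypothesis, the unnormalized posterior weight is prior × product of the reading likelihoods (using 1 − P(present | H) for each absent reading):
  shaft misalignment: 0.39 × (1 − 0.46) × 0.19 × (1 − 0.36) × 0.30 = 0.0076827
  rotor imbalance: 0.09 × (1 − 0.90) × 0.32 × (1 − 0.85) × 0.69 = 0.00029808
  lubricant degradation: 0.14 × (1 − 0.91) × 0.87 × (1 − 0.20) × 0.06 = 0.00052618
  impeller damage: 0.24 × (1 − 0.30) × 0.13 × (1 − 0.69) × 0.05 = 0.00033852
  cooling blockage: 0.14 × (1 − 0.47) × 0.42 × (1 − 0.74) × 0.22 = 0.0017826
Marginal likelihood of the evidence = 0.010628.
P(shaft misalignment | evidence) = 0.0076827 / 0.010628 ≈ 0.723.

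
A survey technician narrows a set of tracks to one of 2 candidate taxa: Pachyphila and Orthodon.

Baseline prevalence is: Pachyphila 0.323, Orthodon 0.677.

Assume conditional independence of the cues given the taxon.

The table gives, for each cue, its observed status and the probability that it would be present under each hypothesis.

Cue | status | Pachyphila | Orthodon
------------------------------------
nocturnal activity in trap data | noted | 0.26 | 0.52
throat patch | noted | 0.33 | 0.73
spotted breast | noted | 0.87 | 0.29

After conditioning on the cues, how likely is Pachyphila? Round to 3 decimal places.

Multiply each prior by the joint likelihood of the cue pattern:
  Pachyphila: 0.323 × 0.26 × 0.33 × 0.87 = 0.024111
  Orthodon: 0.677 × 0.52 × 0.73 × 0.29 = 0.074527
Normalizing constant Z = 0.024111 + 0.074527 = 0.098638.
P(Pachyphila | evidence) = 0.024111 / 0.098638 ≈ 0.244.

0.244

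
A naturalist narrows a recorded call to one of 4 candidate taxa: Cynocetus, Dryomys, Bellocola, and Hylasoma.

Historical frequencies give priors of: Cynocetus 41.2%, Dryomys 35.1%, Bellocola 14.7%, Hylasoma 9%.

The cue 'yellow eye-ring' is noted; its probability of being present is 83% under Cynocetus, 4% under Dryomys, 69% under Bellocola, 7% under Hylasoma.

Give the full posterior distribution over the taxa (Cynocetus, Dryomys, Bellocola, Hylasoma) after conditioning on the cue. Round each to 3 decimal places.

0.737, 0.030, 0.219, 0.014

Multiply each prior by the likelihood of the cue:
  Cynocetus: 0.412 × 0.83 = 0.34196
  Dryomys: 0.351 × 0.04 = 0.01404
  Bellocola: 0.147 × 0.69 = 0.10143
  Hylasoma: 0.090 × 0.07 = 0.0063
Marginal likelihood of the evidence = 0.46373.
P(Cynocetus | evidence) = 0.34196 / 0.46373 ≈ 0.737
P(Dryomys | evidence) = 0.01404 / 0.46373 ≈ 0.030
P(Bellocola | evidence) = 0.10143 / 0.46373 ≈ 0.219
P(Hylasoma | evidence) = 0.0063 / 0.46373 ≈ 0.014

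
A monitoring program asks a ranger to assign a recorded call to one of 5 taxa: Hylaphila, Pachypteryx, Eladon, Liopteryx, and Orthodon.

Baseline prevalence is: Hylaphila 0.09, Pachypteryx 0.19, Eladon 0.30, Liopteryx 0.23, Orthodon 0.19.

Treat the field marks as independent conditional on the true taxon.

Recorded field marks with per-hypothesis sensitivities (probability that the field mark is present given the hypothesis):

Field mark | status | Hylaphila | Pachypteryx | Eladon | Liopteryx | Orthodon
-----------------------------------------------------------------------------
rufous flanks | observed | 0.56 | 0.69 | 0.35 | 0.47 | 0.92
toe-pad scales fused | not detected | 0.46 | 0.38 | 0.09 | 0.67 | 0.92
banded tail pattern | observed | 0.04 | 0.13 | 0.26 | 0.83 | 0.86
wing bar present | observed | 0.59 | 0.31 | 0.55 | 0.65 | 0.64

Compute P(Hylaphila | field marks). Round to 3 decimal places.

For each hypothesis, the unnormalized posterior weight is prior × product of the field mark likelihoods (using 1 − P(present | H) for each absent field mark):
  Hylaphila: 0.09 × 0.56 × (1 − 0.46) × 0.04 × 0.59 = 0.0006423
  Pachypteryx: 0.19 × 0.69 × (1 − 0.38) × 0.13 × 0.31 = 0.0032757
  Eladon: 0.30 × 0.35 × (1 − 0.09) × 0.26 × 0.55 = 0.013664
  Liopteryx: 0.23 × 0.47 × (1 − 0.67) × 0.83 × 0.65 = 0.019246
  Orthodon: 0.19 × 0.92 × (1 − 0.92) × 0.86 × 0.64 = 0.0076968
The unnormalized weights sum to 0.044524.
P(Hylaphila | evidence) = 0.0006423 / 0.044524 ≈ 0.014.

0.014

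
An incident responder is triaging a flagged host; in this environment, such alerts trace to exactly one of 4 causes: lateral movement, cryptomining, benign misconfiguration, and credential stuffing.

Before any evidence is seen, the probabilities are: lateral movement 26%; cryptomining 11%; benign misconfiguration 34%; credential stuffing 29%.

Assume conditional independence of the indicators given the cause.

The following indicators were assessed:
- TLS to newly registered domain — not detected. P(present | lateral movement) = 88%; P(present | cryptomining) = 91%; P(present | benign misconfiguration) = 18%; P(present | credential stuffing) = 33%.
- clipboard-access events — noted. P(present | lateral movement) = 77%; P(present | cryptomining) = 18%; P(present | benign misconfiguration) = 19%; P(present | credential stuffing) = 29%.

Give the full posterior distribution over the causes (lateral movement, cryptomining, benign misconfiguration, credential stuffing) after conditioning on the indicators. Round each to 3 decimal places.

Multiply each prior by the joint likelihood of the indicator pattern (using 1 − P(present | H) for each absent indicator):
  lateral movement: 0.26 × (1 − 0.88) × 0.77 = 0.024024
  cryptomining: 0.11 × (1 − 0.91) × 0.18 = 0.001782
  benign misconfiguration: 0.34 × (1 − 0.18) × 0.19 = 0.052972
  credential stuffing: 0.29 × (1 − 0.33) × 0.29 = 0.056347
Marginal likelihood of the evidence = 0.13512.
P(lateral movement | evidence) = 0.024024 / 0.13512 ≈ 0.178
P(cryptomining | evidence) = 0.001782 / 0.13512 ≈ 0.013
P(benign misconfiguration | evidence) = 0.052972 / 0.13512 ≈ 0.392
P(credential stuffing | evidence) = 0.056347 / 0.13512 ≈ 0.417

0.178, 0.013, 0.392, 0.417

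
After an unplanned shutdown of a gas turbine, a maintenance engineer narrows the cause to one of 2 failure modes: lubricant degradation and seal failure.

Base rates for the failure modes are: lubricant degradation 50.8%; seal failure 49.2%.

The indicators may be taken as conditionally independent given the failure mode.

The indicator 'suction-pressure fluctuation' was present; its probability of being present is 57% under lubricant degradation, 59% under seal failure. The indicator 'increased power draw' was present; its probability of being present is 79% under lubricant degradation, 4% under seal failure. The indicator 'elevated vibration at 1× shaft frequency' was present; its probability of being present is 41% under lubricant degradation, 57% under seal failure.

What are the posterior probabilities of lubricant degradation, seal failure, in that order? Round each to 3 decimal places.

For each hypothesis, the unnormalized posterior weight is prior × product of the indicator likelihoods:
  lubricant degradation: 0.508 × 0.57 × 0.79 × 0.41 = 0.093788
  seal failure: 0.492 × 0.59 × 0.04 × 0.57 = 0.0066184
Normalizing constant Z = 0.093788 + 0.0066184 = 0.10041.
P(lubricant degradation | evidence) = 0.093788 / 0.10041 ≈ 0.934
P(seal failure | evidence) = 0.0066184 / 0.10041 ≈ 0.066

0.934, 0.066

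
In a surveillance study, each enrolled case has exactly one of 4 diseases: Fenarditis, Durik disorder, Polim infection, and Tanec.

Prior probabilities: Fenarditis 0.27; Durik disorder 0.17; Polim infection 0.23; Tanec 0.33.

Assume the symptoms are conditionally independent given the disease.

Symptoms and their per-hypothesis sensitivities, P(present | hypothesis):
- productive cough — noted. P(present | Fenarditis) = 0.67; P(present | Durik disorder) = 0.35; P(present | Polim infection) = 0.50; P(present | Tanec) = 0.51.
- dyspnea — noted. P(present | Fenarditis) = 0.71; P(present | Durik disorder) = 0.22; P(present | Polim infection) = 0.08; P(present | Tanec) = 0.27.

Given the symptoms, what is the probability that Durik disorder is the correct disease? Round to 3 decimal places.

0.067

For each hypothesis, the unnormalized posterior weight is prior × product of the symptom likelihoods:
  Fenarditis: 0.27 × 0.67 × 0.71 = 0.12844
  Durik disorder: 0.17 × 0.35 × 0.22 = 0.01309
  Polim infection: 0.23 × 0.50 × 0.08 = 0.0092
  Tanec: 0.33 × 0.51 × 0.27 = 0.045441
Marginal likelihood of the evidence = 0.19617.
P(Durik disorder | evidence) = 0.01309 / 0.19617 ≈ 0.067.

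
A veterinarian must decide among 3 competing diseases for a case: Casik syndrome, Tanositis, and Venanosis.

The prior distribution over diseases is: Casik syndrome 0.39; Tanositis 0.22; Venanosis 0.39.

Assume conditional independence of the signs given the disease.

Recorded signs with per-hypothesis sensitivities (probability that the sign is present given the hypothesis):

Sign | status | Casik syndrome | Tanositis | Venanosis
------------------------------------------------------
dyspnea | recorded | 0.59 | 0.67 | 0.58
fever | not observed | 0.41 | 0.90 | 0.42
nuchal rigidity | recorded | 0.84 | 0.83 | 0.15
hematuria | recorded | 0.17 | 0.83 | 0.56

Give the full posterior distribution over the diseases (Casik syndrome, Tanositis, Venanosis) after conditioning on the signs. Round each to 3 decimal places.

0.478, 0.250, 0.272

For each hypothesis, the unnormalized posterior weight is prior × product of the sign likelihoods (using 1 − P(present | H) for each absent sign):
  Casik syndrome: 0.39 × 0.59 × (1 − 0.41) × 0.84 × 0.17 = 0.019386
  Tanositis: 0.22 × 0.67 × (1 − 0.90) × 0.83 × 0.83 = 0.010154
  Venanosis: 0.39 × 0.58 × (1 − 0.42) × 0.15 × 0.56 = 0.01102
The unnormalized weights sum to 0.040561.
P(Casik syndrome | evidence) = 0.019386 / 0.040561 ≈ 0.478
P(Tanositis | evidence) = 0.010154 / 0.040561 ≈ 0.250
P(Venanosis | evidence) = 0.01102 / 0.040561 ≈ 0.272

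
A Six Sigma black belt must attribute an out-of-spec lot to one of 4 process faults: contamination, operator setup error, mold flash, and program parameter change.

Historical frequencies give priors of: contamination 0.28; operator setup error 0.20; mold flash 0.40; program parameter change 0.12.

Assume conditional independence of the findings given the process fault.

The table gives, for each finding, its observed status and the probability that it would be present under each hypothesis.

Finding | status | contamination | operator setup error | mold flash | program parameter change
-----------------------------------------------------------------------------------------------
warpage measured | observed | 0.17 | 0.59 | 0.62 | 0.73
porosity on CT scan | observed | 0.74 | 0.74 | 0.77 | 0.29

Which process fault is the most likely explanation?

mold flash

Multiply each prior by the joint likelihood of the evidence pattern:
  contamination: 0.28 × 0.17 × 0.74 = 0.035224
  operator setup error: 0.20 × 0.59 × 0.74 = 0.08732
  mold flash: 0.40 × 0.62 × 0.77 = 0.19096
  program parameter change: 0.12 × 0.73 × 0.29 = 0.025404
Normalizing constant Z = 0.035224 + 0.08732 + 0.19096 + 0.025404 = 0.33891.
P(contamination | evidence) ≈ 0.035224 / 0.33891 ≈ 0.104
P(operator setup error | evidence) ≈ 0.08732 / 0.33891 ≈ 0.258
P(mold flash | evidence) ≈ 0.19096 / 0.33891 ≈ 0.563
P(program parameter change | evidence) ≈ 0.025404 / 0.33891 ≈ 0.075
The largest is 0.563, so mold flash is most probable.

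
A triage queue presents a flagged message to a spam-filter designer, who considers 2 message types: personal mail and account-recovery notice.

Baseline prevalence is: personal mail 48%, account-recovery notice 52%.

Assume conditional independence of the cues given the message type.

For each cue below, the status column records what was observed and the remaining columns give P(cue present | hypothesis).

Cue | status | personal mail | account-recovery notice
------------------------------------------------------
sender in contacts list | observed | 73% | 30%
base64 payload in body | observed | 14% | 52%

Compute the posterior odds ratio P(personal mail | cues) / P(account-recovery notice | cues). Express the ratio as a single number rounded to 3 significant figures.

0.605

The normalizing constant cancels in an odds ratio, so compute prior × likelihood for the two hypotheses only:
  personal mail: 0.48 × 0.73 × 0.14 = 0.049056
  account-recovery notice: 0.52 × 0.30 × 0.52 = 0.08112
Odds(personal mail : account-recovery notice) = 0.049056 / 0.08112 ≈ 0.605.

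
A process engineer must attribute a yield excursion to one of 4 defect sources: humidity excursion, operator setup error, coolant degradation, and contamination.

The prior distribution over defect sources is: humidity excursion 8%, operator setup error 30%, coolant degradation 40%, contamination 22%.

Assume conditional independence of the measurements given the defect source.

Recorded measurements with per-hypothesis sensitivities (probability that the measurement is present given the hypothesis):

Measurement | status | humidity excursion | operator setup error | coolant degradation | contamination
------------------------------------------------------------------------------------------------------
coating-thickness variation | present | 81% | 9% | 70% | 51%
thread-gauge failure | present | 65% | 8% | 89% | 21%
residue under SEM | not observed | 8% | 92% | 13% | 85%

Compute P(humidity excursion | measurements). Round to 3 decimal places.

For each hypothesis, the unnormalized posterior weight is prior × product of the measurement likelihoods (using 1 − P(present | H) for each absent measurement):
  humidity excursion: 0.08 × 0.81 × 0.65 × (1 − 0.08) = 0.03875
  operator setup error: 0.30 × 0.09 × 0.08 × (1 − 0.92) = 0.0001728
  coolant degradation: 0.40 × 0.70 × 0.89 × (1 − 0.13) = 0.2168
  contamination: 0.22 × 0.51 × 0.21 × (1 − 0.85) = 0.0035343
Marginal likelihood of the evidence = 0.25926.
P(humidity excursion | evidence) = 0.03875 / 0.25926 ≈ 0.149.

0.149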